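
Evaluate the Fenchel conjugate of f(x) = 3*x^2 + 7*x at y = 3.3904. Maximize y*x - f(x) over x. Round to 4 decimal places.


f*(y) = sup_x {y*x - a*x^2 - b*x} = sup_x {(y-b)*x - a*x^2}
FOC: (y - b) - 2a*x = 0 => x* = (y - b)/(2a)
x* = (3.3904 - 7)/(2*3) = -0.6016
f*(3.3904) = (y-b)^2/(4a) = (3.3904 - 7)^2/(4*3)
= 13.0292/12 = 1.0858


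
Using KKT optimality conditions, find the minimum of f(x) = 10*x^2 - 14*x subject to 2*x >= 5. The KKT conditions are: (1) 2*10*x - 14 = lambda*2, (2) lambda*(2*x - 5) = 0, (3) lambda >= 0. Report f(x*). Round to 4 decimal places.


Step 1: Try lambda = 0 (constraint inactive).
x_unc = 14/(2*10) = 0.7
Check: 2*0.7 = 1.4 < 5 -- violated!
Step 2: Constraint must be active: 2*x = 5
x* = 5/2 = 2.5
lambda = (2*10*2.5 - 14)/2 = 18.0
Step 3: Compute optimal value.
f(x*) = 10*2.5^2 - 14*2.5 = 27.5


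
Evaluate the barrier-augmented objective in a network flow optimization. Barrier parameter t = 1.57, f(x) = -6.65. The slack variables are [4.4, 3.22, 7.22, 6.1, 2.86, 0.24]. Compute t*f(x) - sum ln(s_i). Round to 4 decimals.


Step 1: Compute log-barrier.
ln values: [1.4816, 1.1694, 1.9769, 1.8083, 1.0508, -1.4271]
phi = -(1.4816 + 1.1694 + 1.9769 + 1.8083 + 1.0508 - 1.4271) = -6.0598
Step 2: Compute augmented objective.
t*f(x) = 1.57*-6.65 = -10.4405
Total = -10.4405 - 6.0598 = -16.5003


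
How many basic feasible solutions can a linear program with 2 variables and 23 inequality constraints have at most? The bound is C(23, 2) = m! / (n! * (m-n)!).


Each vertex corresponds to some choice of n active constraints out of m, so the number of vertices is at most C(m, n) = m! / (n!(m-n)!).
m = 23, n = 2
Numerator: 23 * 22
Denominator: 2! = 2
C(23, 2) = 253


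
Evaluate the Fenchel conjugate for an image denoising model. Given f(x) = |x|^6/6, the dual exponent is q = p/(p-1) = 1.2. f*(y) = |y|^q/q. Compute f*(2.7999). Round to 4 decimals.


The conjugate exponent q satisfies 1/p + 1/q = 1.
p = 6, so q = 6/(6 - 1) = 1.2
|y|^q = 2.7999^1.2 = 3.4401
f*(2.7999) = 3.4401 / 1.2 = 2.8667


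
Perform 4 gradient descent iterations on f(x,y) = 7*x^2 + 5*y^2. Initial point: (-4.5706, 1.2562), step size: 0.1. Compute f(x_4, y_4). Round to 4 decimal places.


Gradient descent on f(x,y) = 7*x^2 + 5*y^2.
Starting point: (-4.5706, 1.2562), alpha = 0.1
Step 1: grad_x = 2*7*-4.5706 = -63.9884, grad_y = 2*5*1.2562 = 12.562
  x_1 = -4.5706 - 0.1*-63.9884 = 1.8282
  y_1 = 1.2562 - 0.1*12.562 = 0.0
Step 2: grad_x = 2*7*1.8282 = 25.5954, grad_y = 2*5*0.0 = 0.0
  x_2 = 1.8282 - 0.1*25.5954 = -0.7313
  y_2 = 0.0 - 0.1*0.0 = 0.0
Step 3: grad_x = 2*7*-0.7313 = -10.2381, grad_y = 2*5*0.0 = 0.0
  x_3 = -0.7313 - 0.1*-10.2381 = 0.2925
  y_3 = 0.0 - 0.1*0.0 = 0.0
Step 4: grad_x = 2*7*0.2925 = 4.0953, grad_y = 2*5*0.0 = 0.0
  x_4 = 0.2925 - 0.1*4.0953 = -0.117
  y_4 = 0.0 - 0.1*0.0 = 0.0
f(-0.117, 0.0) = 7*(-0.117)^2 + 5*0.0^2 = 0.0958


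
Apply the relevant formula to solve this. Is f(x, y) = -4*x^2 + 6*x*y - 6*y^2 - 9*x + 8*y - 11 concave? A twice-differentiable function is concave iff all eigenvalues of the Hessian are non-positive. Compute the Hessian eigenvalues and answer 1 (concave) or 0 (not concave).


The Hessian of f(x,y) = -4*x^2 + 6*x*y - 6*y^2 - 9*x + 8*y - 11 is:
H = [[-8, 6], [6, -12]]
Trace = -8 - 12 = -20
Determinant = -8*-12 - (6)^2 = 60
Discriminant = (-20)^2 - 4*60 = 160.0
Eigenvalues: lambda_1 = -16.3246, lambda_2 = -3.6754
The function is concave.

1


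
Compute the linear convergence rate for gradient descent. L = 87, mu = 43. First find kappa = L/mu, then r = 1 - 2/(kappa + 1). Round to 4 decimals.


Step 1: Compute the condition number.
kappa = L/mu = 87/43 = 2.0233
Step 2: Compute the convergence rate.
r = 1 - 2/(kappa + 1) = 1 - 2*mu/(L + mu) = (L - mu)/(L + mu) = 44/130 = 0.3385


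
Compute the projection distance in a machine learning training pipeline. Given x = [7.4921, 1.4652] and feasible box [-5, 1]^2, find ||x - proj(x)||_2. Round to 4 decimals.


Project each component onto [-5, 1].
clip(7.4921) = 1.0, clip(1.4652) = 1.0
Projection = [1.0, 1.0]
Squared diffs: [42.1474, 0.2164]
Distance = sqrt(42.3638) = 6.5087


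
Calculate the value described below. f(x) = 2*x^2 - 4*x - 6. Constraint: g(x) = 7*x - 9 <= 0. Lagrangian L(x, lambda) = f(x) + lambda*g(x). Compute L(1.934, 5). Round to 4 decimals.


Step 1: Evaluate f(x).
f(1.934) = 2*1.934^2 - 4*1.934 - 6 = -6.2553
Step 2: Evaluate g(x).
g(1.934) = 7*1.934 - 9 = 4.538
Step 3: Compute Lagrangian.
L = -6.2553 + 5*4.538 = 16.4347


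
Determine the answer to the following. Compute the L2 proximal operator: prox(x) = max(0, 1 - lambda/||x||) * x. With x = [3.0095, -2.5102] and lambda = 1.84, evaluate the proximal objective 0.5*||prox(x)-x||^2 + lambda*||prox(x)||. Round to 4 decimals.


Step 1: Compute ||x||.
||x|| = 3.919
Step 2: Compute scaling factor.
scale = max(0, 1 - 1.84/3.919) = 0.5305
Step 3: prox(x) = [1.5965, -1.3316]
||prox(x)|| = 2.079
Step 4: Proximal objective.
0.5*||prox-x||^2 = 1.6928
lambda*||prox|| = 3.8254
Total = 5.5181


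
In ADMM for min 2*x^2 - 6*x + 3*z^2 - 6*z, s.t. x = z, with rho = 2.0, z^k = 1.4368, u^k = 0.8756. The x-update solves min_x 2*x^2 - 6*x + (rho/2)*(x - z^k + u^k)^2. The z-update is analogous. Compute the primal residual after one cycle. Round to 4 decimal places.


ADMM iteration with rho = 2.0, z^k = 1.4368, u^k = 0.8756
Step 1: x-update.
Minimize 2*x^2 - 6*x + (2.0/2)*(x - 1.4368 + 0.8756)^2
FOC: (2*2 + 2.0)*x = 6 + 2.0*(1.4368 - 0.8756)
x^{k+1} = 1.1871
Step 2: z-update.
Minimize 3*z^2 - 6*z + (2.0/2)*(1.1871 - z + 0.8756)^2
FOC: (2*3 + 2.0)*z = 6 + 2.0*(1.1871 + 0.8756)
z^{k+1} = 1.2657
Step 3: u-update.
u^{k+1} = 0.8756 + 1.1871 - 1.2657 = 0.797
Step 4: Primal residual = |1.1871 - 1.2657| = 0.0786


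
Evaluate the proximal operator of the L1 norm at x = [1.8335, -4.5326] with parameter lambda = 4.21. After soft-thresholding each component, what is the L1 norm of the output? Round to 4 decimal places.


Soft-thresholding with lambda = 4.21:
prox(1.8335) = sign(1.8335)*max(|1.8335| - 4.21, 0) = 0.0
prox(-4.5326) = sign(-4.5326)*max(|-4.5326| - 4.21, 0) = -0.3226
prox(x) = [0.0, -0.3226]
||prox(x)||_1 = 0.0 + 0.3226 = 0.3226


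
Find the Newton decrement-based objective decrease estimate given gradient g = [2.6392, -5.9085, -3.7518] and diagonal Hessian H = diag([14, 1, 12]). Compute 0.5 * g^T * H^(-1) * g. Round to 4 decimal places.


Step 1: H is diagonal, so H^(-1) * g = [0.1885, -5.9085, -0.3127].
Step 2: g^T H^(-1) g = sum_i g_i^2 / H_ii
  = (2.6392)^2/14 + (-5.9085)^2/1 + (-3.7518)^2/12
  = 0.4975 + 34.9104 + 1.173 = 36.5809
Step 3: Objective decrease = 0.5 * g^T H^(-1) g = 18.2904


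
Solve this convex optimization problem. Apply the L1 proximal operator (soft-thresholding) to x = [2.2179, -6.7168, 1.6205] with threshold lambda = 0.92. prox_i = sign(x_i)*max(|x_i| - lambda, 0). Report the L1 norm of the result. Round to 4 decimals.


Soft-thresholding with lambda = 0.92:
prox(2.2179) = sign(2.2179)*max(|2.2179| - 0.92, 0) = 1.2979
prox(-6.7168) = sign(-6.7168)*max(|-6.7168| - 0.92, 0) = -5.7968
prox(1.6205) = sign(1.6205)*max(|1.6205| - 0.92, 0) = 0.7005
prox(x) = [1.2979, -5.7968, 0.7005]
||prox(x)||_1 = 1.2979 + 5.7968 + 0.7005 = 7.7952


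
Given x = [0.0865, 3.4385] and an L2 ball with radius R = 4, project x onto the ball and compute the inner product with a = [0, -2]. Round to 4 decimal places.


Step 1: Compute ||x|| (intermediates to 6 decimals).
||x|| = sqrt(0.0865^2 + 3.4385^2) = 3.439588
Step 2: Project.
Since ||x|| <= R, proj = x (no scaling needed).
proj(x) = [0.0865, 3.4385]
Step 3: Dot product.
a^T * proj(x) = 0*0.0865 - 2*3.4385 = -6.877


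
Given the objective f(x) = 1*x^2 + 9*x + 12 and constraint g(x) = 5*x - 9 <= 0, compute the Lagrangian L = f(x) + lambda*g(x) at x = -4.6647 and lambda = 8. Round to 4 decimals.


Step 1: Evaluate f(x).
f(-4.6647) = 1*(-4.6647)^2 + 9*(-4.6647) + 12 = -8.2229
Step 2: Evaluate g(x).
g(-4.6647) = 5*-4.6647 - 9 = -32.3235
Step 3: Compute Lagrangian.
L = -8.2229 + 8*-32.3235 = -266.8109


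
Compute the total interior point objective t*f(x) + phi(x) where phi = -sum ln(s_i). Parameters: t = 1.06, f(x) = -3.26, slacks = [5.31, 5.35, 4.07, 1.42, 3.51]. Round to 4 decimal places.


Step 1: Compute log-barrier.
ln values: [1.6696, 1.6771, 1.4036, 0.3507, 1.2556]
phi = -(1.6696 + 1.6771 + 1.4036 + 0.3507 + 1.2556) = -6.3566
Step 2: Compute augmented objective.
t*f(x) = 1.06*-3.26 = -3.4556
Total = -3.4556 - 6.3566 = -9.8122


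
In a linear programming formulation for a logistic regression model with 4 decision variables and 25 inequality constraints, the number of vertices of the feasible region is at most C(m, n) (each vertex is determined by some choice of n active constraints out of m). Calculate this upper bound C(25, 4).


Each vertex corresponds to some choice of n active constraints out of m, so the number of vertices is at most C(m, n) = m! / (n!(m-n)!).
m = 25, n = 4
Numerator: 25 * 24 * 23 * 22
Denominator: 4! = 24
C(25, 4) = 12650


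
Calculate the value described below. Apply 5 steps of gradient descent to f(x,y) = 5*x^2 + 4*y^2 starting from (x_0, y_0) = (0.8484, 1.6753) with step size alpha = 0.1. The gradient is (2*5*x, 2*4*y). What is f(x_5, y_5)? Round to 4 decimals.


Gradient descent on f(x,y) = 5*x^2 + 4*y^2.
Starting point: (0.8484, 1.6753), alpha = 0.1
Step 1: grad_x = 2*5*0.8484 = 8.484, grad_y = 2*4*1.6753 = 13.4024
  x_1 = 0.8484 - 0.1*8.484 = 0.0
  y_1 = 1.6753 - 0.1*13.4024 = 0.3351
Step 2: grad_x = 2*5*0.0 = 0.0, grad_y = 2*4*0.3351 = 2.6805
  x_2 = 0.0 - 0.1*0.0 = 0.0
  y_2 = 0.3351 - 0.1*2.6805 = 0.067
Step 3: grad_x = 2*5*0.0 = 0.0, grad_y = 2*4*0.067 = 0.5361
  x_3 = 0.0 - 0.1*0.0 = 0.0
  y_3 = 0.067 - 0.1*0.5361 = 0.0134
Step 4: grad_x = 2*5*0.0 = 0.0, grad_y = 2*4*0.0134 = 0.1072
  x_4 = 0.0 - 0.1*0.0 = 0.0
  y_4 = 0.0134 - 0.1*0.1072 = 0.0027
Step 5: grad_x = 2*5*0.0 = 0.0, grad_y = 2*4*0.0027 = 0.0214
  x_5 = 0.0 - 0.1*0.0 = 0.0
  y_5 = 0.0027 - 0.1*0.0214 = 0.0005
f(0.0, 0.0005) = 5*0.0^2 + 4*0.0005^2 = 0.0


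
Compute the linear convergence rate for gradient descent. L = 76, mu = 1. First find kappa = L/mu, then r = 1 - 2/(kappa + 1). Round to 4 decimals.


Step 1: Compute the condition number.
kappa = L/mu = 76/1 = 76.0
Step 2: Compute the convergence rate.
r = 1 - 2/(kappa + 1) = 1 - 2*mu/(L + mu) = (L - mu)/(L + mu) = 75/77 = 0.974


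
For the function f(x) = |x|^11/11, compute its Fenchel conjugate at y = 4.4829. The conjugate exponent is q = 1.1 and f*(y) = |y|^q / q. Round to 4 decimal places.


The conjugate exponent q satisfies 1/p + 1/q = 1.
p = 11, so q = 11/(11 - 1) = 1.1
|y|^q = 4.4829^1.1 = 5.2085
f*(4.4829) = 5.2085 / 1.1 = 4.735


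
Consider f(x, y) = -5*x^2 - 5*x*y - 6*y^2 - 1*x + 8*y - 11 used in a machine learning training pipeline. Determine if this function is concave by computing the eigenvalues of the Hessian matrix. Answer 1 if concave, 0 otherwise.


The Hessian of f(x,y) = -5*x^2 - 5*x*y - 6*y^2 - 1*x + 8*y - 11 is:
H = [[-10, -5], [-5, -12]]
Trace = -10 - 12 = -22
Determinant = -10*-12 - (-5)^2 = 95
Discriminant = (-22)^2 - 4*95 = 104.0
Eigenvalues: lambda_1 = -16.099, lambda_2 = -5.901
The function is concave.

1


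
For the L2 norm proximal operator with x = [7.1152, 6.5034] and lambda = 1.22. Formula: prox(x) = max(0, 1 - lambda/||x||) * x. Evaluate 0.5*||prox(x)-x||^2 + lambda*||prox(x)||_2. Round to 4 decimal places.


Step 1: Compute ||x||.
||x|| = 9.6395
Step 2: Compute scaling factor.
scale = max(0, 1 - 1.22/9.6395) = 0.8734
Step 3: prox(x) = [6.2147, 5.6803]
||prox(x)|| = 8.4195
Step 4: Proximal objective.
0.5*||prox-x||^2 = 0.7442
lambda*||prox|| = 10.2718
Total = 11.016


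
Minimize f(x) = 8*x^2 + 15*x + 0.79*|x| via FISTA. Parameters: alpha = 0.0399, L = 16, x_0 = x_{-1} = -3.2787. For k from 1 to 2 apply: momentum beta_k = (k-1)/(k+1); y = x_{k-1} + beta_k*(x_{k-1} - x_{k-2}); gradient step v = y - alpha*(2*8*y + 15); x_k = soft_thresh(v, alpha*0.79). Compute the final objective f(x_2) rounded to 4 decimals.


FISTA on f(x) = 8*x^2 + 15*x + 0.79*|x|
L = 16, alpha = 0.0399
Iteration 1: beta = 0.0, y = -3.2787 + 0.0*(-3.2787 + 3.2787) = -3.2787
  grad(y) = -37.4592, v = y - alpha*grad = -1.7841
  prox(v) = soft_thresh(-1.7841, 0.0315) = -1.7526
Iteration 2: beta = 0.3333, y = -1.7526 + 0.3333*(-1.7526 + 3.2787) = -1.2438
  grad(y) = -4.9015, v = y - alpha*grad = -1.0483
  prox(v) = soft_thresh(-1.0483, 0.0315) = -1.0168
f(x_2) = 8*(-1.0168)^2 + 15*(-1.0168) + 0.79*|-1.0168| = -6.1778


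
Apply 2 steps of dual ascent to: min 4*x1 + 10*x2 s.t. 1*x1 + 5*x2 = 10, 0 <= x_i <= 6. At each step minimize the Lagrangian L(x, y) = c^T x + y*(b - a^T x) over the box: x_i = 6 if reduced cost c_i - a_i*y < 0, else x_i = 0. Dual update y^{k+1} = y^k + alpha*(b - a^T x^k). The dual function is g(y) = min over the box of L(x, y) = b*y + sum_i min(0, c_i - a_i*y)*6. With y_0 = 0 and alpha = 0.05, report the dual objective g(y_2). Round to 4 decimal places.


Dual ascent for LP: min 4*x1 + 10*x2, 1*x1 + 5*x2 = 10, 0 <= x_i <= 6
Step 1: y^k = 0.0, reduced costs: (4.0, 10.0)
  x^k = (0.0, 0.0), subgradient = b - a^T x = 10.0
  y^{k+1} = 0.0 + 0.05*10.0 = 0.5
Step 2: y^k = 0.5, reduced costs: (3.5, 7.5)
  x^k = (0.0, 0.0), subgradient = b - a^T x = 10.0
  y^{k+1} = 0.5 + 0.05*10.0 = 1.0
Dual objective at y_2 = 1.0: reduced costs (3.0, 5.0), box minimizer x = (0.0, 0.0)
g(y_2) = b*y + (c1 - a1*y)*x1 + (c2 - a2*y)*x2 = 10*1.0 + 3.0*0.0 + 5.0*0.0 = 10.0 + 0.0 + 0.0 = 10.0


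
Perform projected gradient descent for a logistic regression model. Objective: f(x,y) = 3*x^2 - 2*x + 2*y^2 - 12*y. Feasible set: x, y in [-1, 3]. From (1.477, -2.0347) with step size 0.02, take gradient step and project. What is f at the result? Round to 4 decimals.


Step 1: Compute gradient at (1.477, -2.0347).
grad_x = 2*3*1.477 - 2 = 6.862
grad_y = 2*2*-2.0347 - 12 = -20.1388
Step 2: Gradient step.
x_raw = 1.477 - 0.02*6.862 = 1.3398
y_raw = -2.0347 - 0.02*-20.1388 = -1.6319
Step 3: Project onto [-1, 3].
x_proj = clip(1.3398) = 1.3398
y_proj = clip(-1.6319) = -1.0
Step 4: Evaluate f.
f(1.3398, -1.0) = 16.7054


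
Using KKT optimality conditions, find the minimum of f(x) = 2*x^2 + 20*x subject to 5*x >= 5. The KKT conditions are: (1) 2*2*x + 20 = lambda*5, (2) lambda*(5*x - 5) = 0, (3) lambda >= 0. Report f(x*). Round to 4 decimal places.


Step 1: Try lambda = 0 (constraint inactive).
x_unc = -20/(2*2) = -5.0
Check: 5*-5.0 = -25.0 < 5 -- violated!
Step 2: Constraint must be active: 5*x = 5
x* = 5/5 = 1.0
lambda = (2*2*1.0 + 20)/5 = 4.8
Step 3: Compute optimal value.
f(x*) = 2*1.0^2 + 20*1.0 = 22.0


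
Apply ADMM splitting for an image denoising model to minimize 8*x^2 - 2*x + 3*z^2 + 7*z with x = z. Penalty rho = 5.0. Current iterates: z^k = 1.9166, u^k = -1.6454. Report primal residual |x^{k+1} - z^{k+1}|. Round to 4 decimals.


ADMM iteration with rho = 5.0, z^k = 1.9166, u^k = -1.6454
Step 1: x-update.
Minimize 8*x^2 - 2*x + (5.0/2)*(x - 1.9166 - 1.6454)^2
FOC: (2*8 + 5.0)*x = 2 + 5.0*(1.9166 + 1.6454)
x^{k+1} = 0.9433
Step 2: z-update.
Minimize 3*z^2 + 7*z + (5.0/2)*(0.9433 - z - 1.6454)^2
FOC: (2*3 + 5.0)*z = -7 + 5.0*(0.9433 - 1.6454)
z^{k+1} = -0.9555
Step 3: u-update.
u^{k+1} = -1.6454 + 0.9433 + 0.9555 = 0.2534
Step 4: Primal residual = |0.9433 + 0.9555| = 1.8988


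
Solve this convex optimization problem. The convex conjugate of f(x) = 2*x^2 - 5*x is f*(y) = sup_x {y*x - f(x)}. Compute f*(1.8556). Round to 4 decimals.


f*(y) = sup_x {y*x - a*x^2 - b*x} = sup_x {(y-b)*x - a*x^2}
FOC: (y - b) - 2a*x = 0 => x* = (y - b)/(2a)
x* = (1.8556 + 5)/(2*2) = 1.7139
f*(1.8556) = (y-b)^2/(4a) = (1.8556 + 5)^2/(4*2)
= 46.9993/8 = 5.8749


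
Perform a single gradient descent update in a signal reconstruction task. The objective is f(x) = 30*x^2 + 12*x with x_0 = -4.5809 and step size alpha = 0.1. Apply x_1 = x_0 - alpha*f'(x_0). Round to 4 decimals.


We compute the gradient at x_0 and apply the update.
f'(x) = 60*x + 12
f'(-4.5809) = 60*-4.5809 + 12 = -262.854
x_1 = -4.5809 - 0.1*-262.854 = 21.7045


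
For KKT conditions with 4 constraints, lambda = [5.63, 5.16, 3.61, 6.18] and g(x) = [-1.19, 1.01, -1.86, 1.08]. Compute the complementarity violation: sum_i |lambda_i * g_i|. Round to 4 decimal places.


KKT complementary slackness check:
lambda_1 * g_1 = 5.63 * -1.19 = -6.6997
lambda_2 * g_2 = 5.16 * 1.01 = 5.2116
lambda_3 * g_3 = 3.61 * -1.86 = -6.7146
lambda_4 * g_4 = 6.18 * 1.08 = 6.6744
Total violation = 6.6997 + 5.2116 + 6.7146 + 6.6744 = 25.3003


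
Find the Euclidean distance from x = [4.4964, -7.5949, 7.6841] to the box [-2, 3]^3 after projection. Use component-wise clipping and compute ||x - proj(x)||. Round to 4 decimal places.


Project each component onto [-2, 3].
clip(4.4964) = 3.0, clip(-7.5949) = -2.0, clip(7.6841) = 3.0
Projection = [3.0, -2.0, 3.0]
Squared diffs: [2.2392, 31.3029, 21.9408]
Distance = sqrt(55.4829) = 7.4487


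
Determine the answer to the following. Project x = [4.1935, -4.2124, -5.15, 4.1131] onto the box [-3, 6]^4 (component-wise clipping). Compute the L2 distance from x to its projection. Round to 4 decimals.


Project each component onto [-3, 6].
clip(4.1935) = 4.1935, clip(-4.2124) = -3.0, clip(-5.15) = -3.0, clip(4.1131) = 4.1131
Projection = [4.1935, -3.0, -3.0, 4.1131]
Squared diffs: [0.0, 1.4699, 4.6225, 0.0]
Distance = sqrt(6.0924) = 2.4683


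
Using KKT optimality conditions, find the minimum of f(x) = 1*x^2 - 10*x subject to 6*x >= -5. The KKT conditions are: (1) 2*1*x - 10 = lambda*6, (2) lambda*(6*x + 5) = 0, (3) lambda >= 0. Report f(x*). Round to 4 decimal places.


Step 1: Try lambda = 0 (constraint inactive).
Stationarity: 2*1*x - 10 = 0
x* = 10/(2*1) = 5.0
Check constraint: 6*5.0 = 30.0 >= -5 -- satisfied.
Step 2: Compute optimal value.
f(x*) = 1*5.0^2 - 10*5.0 = -25.0


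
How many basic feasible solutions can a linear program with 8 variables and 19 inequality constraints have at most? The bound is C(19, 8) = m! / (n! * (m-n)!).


Each vertex corresponds to some choice of n active constraints out of m, so the number of vertices is at most C(m, n) = m! / (n!(m-n)!).
m = 19, n = 8
Numerator: 19 * 18 * 17 * 16 * 15 * 14 * 13 * 12
Denominator: 8! = 40320
C(19, 8) = 75582


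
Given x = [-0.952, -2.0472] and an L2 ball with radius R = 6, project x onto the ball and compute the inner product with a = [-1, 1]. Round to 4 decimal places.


Step 1: Compute ||x|| (intermediates to 6 decimals).
||x|| = sqrt((-0.952)^2 + (-2.0472)^2) = 2.257727
Step 2: Project.
Since ||x|| <= R, proj = x (no scaling needed).
proj(x) = [-0.952, -2.0472]
Step 3: Dot product.
a^T * proj(x) = -1*(-0.952) + 1*(-2.0472) = -1.0952


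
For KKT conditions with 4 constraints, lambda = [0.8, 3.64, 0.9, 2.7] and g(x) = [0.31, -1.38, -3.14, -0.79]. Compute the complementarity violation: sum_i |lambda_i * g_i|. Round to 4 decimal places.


KKT complementary slackness check:
lambda_1 * g_1 = 0.8 * 0.31 = 0.248
lambda_2 * g_2 = 3.64 * -1.38 = -5.0232
lambda_3 * g_3 = 0.9 * -3.14 = -2.826
lambda_4 * g_4 = 2.7 * -0.79 = -2.133
Total violation = 0.248 + 5.0232 + 2.826 + 2.133 = 10.2302


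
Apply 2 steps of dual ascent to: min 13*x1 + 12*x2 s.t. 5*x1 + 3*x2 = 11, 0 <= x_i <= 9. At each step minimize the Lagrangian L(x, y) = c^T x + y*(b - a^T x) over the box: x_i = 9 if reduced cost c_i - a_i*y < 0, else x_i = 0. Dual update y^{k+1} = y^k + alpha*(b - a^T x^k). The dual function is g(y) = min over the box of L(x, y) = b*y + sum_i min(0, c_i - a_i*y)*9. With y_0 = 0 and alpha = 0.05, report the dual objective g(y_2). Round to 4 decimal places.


Dual ascent for LP: min 13*x1 + 12*x2, 5*x1 + 3*x2 = 11, 0 <= x_i <= 9
Step 1: y^k = 0.0, reduced costs: (13.0, 12.0)
  x^k = (0.0, 0.0), subgradient = b - a^T x = 11.0
  y^{k+1} = 0.0 + 0.05*11.0 = 0.55
Step 2: y^k = 0.55, reduced costs: (10.25, 10.35)
  x^k = (0.0, 0.0), subgradient = b - a^T x = 11.0
  y^{k+1} = 0.55 + 0.05*11.0 = 1.1
Dual objective at y_2 = 1.1: reduced costs (7.5, 8.7), box minimizer x = (0.0, 0.0)
g(y_2) = b*y + (c1 - a1*y)*x1 + (c2 - a2*y)*x2 = 11*1.1 + 7.5*0.0 + 8.7*0.0 = 12.1 + 0.0 + 0.0 = 12.1


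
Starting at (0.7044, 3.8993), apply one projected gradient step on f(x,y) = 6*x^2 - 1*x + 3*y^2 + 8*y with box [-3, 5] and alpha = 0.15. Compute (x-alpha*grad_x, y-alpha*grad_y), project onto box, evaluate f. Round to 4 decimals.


Step 1: Compute gradient at (0.7044, 3.8993).
grad_x = 2*6*0.7044 - 1 = 7.4528
grad_y = 2*3*3.8993 + 8 = 31.3958
Step 2: Gradient step.
x_raw = 0.7044 - 0.15*7.4528 = -0.4135
y_raw = 3.8993 - 0.15*31.3958 = -0.8101
Step 3: Project onto [-3, 5].
x_proj = clip(-0.4135) = -0.4135
y_proj = clip(-0.8101) = -0.8101
Step 4: Evaluate f.
f(-0.4135, -0.8101) = -3.0724


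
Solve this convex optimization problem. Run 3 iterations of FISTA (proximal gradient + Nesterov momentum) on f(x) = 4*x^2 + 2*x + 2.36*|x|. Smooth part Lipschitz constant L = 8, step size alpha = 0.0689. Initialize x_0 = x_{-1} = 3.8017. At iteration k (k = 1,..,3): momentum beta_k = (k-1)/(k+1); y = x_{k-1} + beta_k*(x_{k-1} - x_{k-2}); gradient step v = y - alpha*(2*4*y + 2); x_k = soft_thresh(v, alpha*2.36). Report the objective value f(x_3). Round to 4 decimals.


FISTA on f(x) = 4*x^2 + 2*x + 2.36*|x|
L = 8, alpha = 0.0689
Iteration 1: beta = 0.0, y = 3.8017 + 0.0*(3.8017 - 3.8017) = 3.8017
  grad(y) = 32.4136, v = y - alpha*grad = 1.5684
  prox(v) = soft_thresh(1.5684, 0.1626) = 1.4058
Iteration 2: beta = 0.3333, y = 1.4058 + 0.3333*(1.4058 - 3.8017) = 0.6072
  grad(y) = 6.8573, v = y - alpha*grad = 0.1347
  prox(v) = soft_thresh(0.1347, 0.1626) = 0.0
Iteration 3: beta = 0.5, y = 0.0 + 0.5*(0.0 - 1.4058) = -0.7029
  grad(y) = -3.6232, v = y - alpha*grad = -0.4533
  prox(v) = soft_thresh(-0.4533, 0.1626) = -0.2907
f(x_3) = 4*(-0.2907)^2 + 2*(-0.2907) + 2.36*|-0.2907| = 0.4426


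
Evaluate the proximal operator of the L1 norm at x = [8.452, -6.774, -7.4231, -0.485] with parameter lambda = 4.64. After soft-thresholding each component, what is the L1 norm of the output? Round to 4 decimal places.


Soft-thresholding with lambda = 4.64:
prox(8.452) = sign(8.452)*max(|8.452| - 4.64, 0) = 3.812
prox(-6.774) = sign(-6.774)*max(|-6.774| - 4.64, 0) = -2.134
prox(-7.4231) = sign(-7.4231)*max(|-7.4231| - 4.64, 0) = -2.7831
prox(-0.485) = sign(-0.485)*max(|-0.485| - 4.64, 0) = 0.0
prox(x) = [3.812, -2.134, -2.7831, 0.0]
||prox(x)||_1 = 3.812 + 2.134 + 2.7831 + 0.0 = 8.7291


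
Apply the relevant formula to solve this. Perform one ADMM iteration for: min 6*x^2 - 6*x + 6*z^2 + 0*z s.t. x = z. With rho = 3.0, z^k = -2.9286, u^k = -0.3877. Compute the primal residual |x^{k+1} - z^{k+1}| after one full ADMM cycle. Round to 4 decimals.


ADMM iteration with rho = 3.0, z^k = -2.9286, u^k = -0.3877
Step 1: x-update.
Minimize 6*x^2 - 6*x + (3.0/2)*(x + 2.9286 - 0.3877)^2
FOC: (2*6 + 3.0)*x = 6 + 3.0*(-2.9286 + 0.3877)
x^{k+1} = -0.1082
Step 2: z-update.
Minimize 6*z^2 + 0*z + (3.0/2)*(-0.1082 - z - 0.3877)^2
FOC: (2*6 + 3.0)*z = 0 + 3.0*(-0.1082 - 0.3877)
z^{k+1} = -0.0992
Step 3: u-update.
u^{k+1} = -0.3877 - 0.1082 + 0.0992 = -0.3967
Step 4: Primal residual = |-0.1082 + 0.0992| = 0.009


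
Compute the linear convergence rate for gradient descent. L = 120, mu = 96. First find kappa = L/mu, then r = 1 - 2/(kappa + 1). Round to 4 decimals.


Step 1: Compute the condition number.
kappa = L/mu = 120/96 = 1.25
Step 2: Compute the convergence rate.
r = 1 - 2/(kappa + 1) = 1 - 2*mu/(L + mu) = (L - mu)/(L + mu) = 24/216 = 0.1111


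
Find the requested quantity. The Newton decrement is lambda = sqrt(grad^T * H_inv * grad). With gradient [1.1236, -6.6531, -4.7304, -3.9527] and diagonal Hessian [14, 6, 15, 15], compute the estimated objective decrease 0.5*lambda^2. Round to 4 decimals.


Step 1: H is diagonal, so H^(-1) * g = [0.0803, -1.1089, -0.3154, -0.2635].
Step 2: g^T H^(-1) g = sum_i g_i^2 / H_ii
  = (1.1236)^2/14 + (-6.6531)^2/6 + (-4.7304)^2/15 + (-3.9527)^2/15
  = 0.0902 + 7.3773 + 1.4918 + 1.0416 = 10.0008
Step 3: Objective decrease = 0.5 * g^T H^(-1) g = 5.0004


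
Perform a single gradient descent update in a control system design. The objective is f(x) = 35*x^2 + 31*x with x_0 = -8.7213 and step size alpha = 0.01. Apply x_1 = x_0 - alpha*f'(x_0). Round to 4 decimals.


We compute the gradient at x_0 and apply the update.
f'(x) = 70*x + 31
f'(-8.7213) = 70*-8.7213 + 31 = -579.491
x_1 = -8.7213 - 0.01*-579.491 = -2.9264


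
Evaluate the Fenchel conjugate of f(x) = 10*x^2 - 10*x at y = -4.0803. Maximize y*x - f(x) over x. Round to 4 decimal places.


f*(y) = sup_x {y*x - a*x^2 - b*x} = sup_x {(y-b)*x - a*x^2}
FOC: (y - b) - 2a*x = 0 => x* = (y - b)/(2a)
x* = (-4.0803 + 10)/(2*10) = 0.296
f*(-4.0803) = (y-b)^2/(4a) = (-4.0803 + 10)^2/(4*10)
= 35.0428/40 = 0.8761


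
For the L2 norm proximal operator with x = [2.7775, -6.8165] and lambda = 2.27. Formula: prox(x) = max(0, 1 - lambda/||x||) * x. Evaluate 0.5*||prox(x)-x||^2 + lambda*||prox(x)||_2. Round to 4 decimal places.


Step 1: Compute ||x||.
||x|| = 7.3607
Step 2: Compute scaling factor.
scale = max(0, 1 - 2.27/7.3607) = 0.6916
Step 3: prox(x) = [1.9209, -4.7143]
||prox(x)|| = 5.0907
Step 4: Proximal objective.
0.5*||prox-x||^2 = 2.5765
lambda*||prox|| = 11.5559
Total = 14.1322


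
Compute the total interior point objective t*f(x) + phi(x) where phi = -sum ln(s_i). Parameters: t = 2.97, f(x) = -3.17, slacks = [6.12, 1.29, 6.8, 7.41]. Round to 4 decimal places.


Step 1: Compute log-barrier.
ln values: [1.8116, 0.2546, 1.9169, 2.0028]
phi = -(1.8116 + 0.2546 + 1.9169 + 2.0028) = -5.986
Step 2: Compute augmented objective.
t*f(x) = 2.97*-3.17 = -9.4149
Total = -9.4149 - 5.986 = -15.4009


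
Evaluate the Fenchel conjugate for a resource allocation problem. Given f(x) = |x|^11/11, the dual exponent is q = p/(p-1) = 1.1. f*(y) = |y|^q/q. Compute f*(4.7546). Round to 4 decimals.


The conjugate exponent q satisfies 1/p + 1/q = 1.
p = 11, so q = 11/(11 - 1) = 1.1
|y|^q = 4.7546^1.1 = 5.5568
f*(4.7546) = 5.5568 / 1.1 = 5.0516


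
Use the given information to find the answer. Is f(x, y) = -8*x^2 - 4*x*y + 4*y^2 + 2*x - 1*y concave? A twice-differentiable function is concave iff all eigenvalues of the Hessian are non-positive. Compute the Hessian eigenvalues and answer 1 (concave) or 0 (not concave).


The Hessian of f(x,y) = -8*x^2 - 4*x*y + 4*y^2 + 2*x - 1*y is:
H = [[-16, -4], [-4, 8]]
Trace = -16 + 8 = -8
Determinant = -16*8 - (-4)^2 = -144
Discriminant = (-8)^2 - 4*-144 = 640.0
Eigenvalues: lambda_1 = -16.6491, lambda_2 = 8.6491
The function is not concave.

0


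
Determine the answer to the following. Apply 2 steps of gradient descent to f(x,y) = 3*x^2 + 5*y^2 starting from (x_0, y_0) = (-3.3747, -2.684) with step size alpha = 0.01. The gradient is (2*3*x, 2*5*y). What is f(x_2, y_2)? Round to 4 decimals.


Gradient descent on f(x,y) = 3*x^2 + 5*y^2.
Starting point: (-3.3747, -2.684), alpha = 0.01
Step 1: grad_x = 2*3*-3.3747 = -20.2482, grad_y = 2*5*-2.684 = -26.84
  x_1 = -3.3747 - 0.01*-20.2482 = -3.1722
  y_1 = -2.684 - 0.01*-26.84 = -2.4156
Step 2: grad_x = 2*3*-3.1722 = -19.0333, grad_y = 2*5*-2.4156 = -24.156
  x_2 = -3.1722 - 0.01*-19.0333 = -2.9819
  y_2 = -2.4156 - 0.01*-24.156 = -2.174
f(-2.9819, -2.174) = 3*(-2.9819)^2 + 5*(-2.174)^2 = 50.3072


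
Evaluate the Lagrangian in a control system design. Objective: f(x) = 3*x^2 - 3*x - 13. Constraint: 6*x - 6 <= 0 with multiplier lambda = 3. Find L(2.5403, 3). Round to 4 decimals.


Step 1: Evaluate f(x).
f(2.5403) = 3*2.5403^2 - 3*2.5403 - 13 = -1.2615
Step 2: Evaluate g(x).
g(2.5403) = 6*2.5403 - 6 = 9.2418
Step 3: Compute Lagrangian.
L = -1.2615 + 3*9.2418 = 26.4639


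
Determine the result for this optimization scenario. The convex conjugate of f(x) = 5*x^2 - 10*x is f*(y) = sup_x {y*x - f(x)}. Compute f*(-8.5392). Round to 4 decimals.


f*(y) = sup_x {y*x - a*x^2 - b*x} = sup_x {(y-b)*x - a*x^2}
FOC: (y - b) - 2a*x = 0 => x* = (y - b)/(2a)
x* = (-8.5392 + 10)/(2*5) = 0.1461
f*(-8.5392) = (y-b)^2/(4a) = (-8.5392 + 10)^2/(4*5)
= 2.1339/20 = 0.1067


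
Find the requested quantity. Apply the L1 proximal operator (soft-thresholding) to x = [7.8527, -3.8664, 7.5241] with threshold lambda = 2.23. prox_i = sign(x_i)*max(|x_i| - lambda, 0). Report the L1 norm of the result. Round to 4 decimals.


Soft-thresholding with lambda = 2.23:
prox(7.8527) = sign(7.8527)*max(|7.8527| - 2.23, 0) = 5.6227
prox(-3.8664) = sign(-3.8664)*max(|-3.8664| - 2.23, 0) = -1.6364
prox(7.5241) = sign(7.5241)*max(|7.5241| - 2.23, 0) = 5.2941
prox(x) = [5.6227, -1.6364, 5.2941]
||prox(x)||_1 = 5.6227 + 1.6364 + 5.2941 = 12.5532


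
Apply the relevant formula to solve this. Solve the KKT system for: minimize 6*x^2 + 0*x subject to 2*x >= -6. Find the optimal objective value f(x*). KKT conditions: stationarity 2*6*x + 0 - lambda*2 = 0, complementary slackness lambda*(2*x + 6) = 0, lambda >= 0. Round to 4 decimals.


Step 1: Try lambda = 0 (constraint inactive).
Stationarity: 2*6*x + 0 = 0
x* = 0/(2*6) = 0.0
Check constraint: 2*0.0 = 0.0 >= -6 -- satisfied.
Step 2: Compute optimal value.
f(x*) = 6*0.0^2 + 0*0.0 = 0.0


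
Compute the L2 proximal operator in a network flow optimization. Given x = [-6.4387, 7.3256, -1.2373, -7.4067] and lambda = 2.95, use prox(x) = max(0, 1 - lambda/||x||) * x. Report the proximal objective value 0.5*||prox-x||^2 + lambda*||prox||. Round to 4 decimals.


Step 1: Compute ||x||.
||x|| = 12.309
Step 2: Compute scaling factor.
scale = max(0, 1 - 2.95/12.309) = 0.7603
Step 3: prox(x) = [-4.8956, 5.5699, -0.9408, -5.6316]
||prox(x)|| = 9.359
Step 4: Proximal objective.
0.5*||prox-x||^2 = 4.3513
lambda*||prox|| = 27.6091
Total = 31.9603


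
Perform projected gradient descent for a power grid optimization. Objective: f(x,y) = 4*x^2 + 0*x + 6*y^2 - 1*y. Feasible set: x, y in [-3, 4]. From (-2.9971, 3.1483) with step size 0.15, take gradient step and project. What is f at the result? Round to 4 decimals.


Step 1: Compute gradient at (-2.9971, 3.1483).
grad_x = 2*4*-2.9971 + 0 = -23.9768
grad_y = 2*6*3.1483 - 1 = 36.7796
Step 2: Gradient step.
x_raw = -2.9971 - 0.15*-23.9768 = 0.5994
y_raw = 3.1483 - 0.15*36.7796 = -2.3686
Step 3: Project onto [-3, 4].
x_proj = clip(0.5994) = 0.5994
y_proj = clip(-2.3686) = -2.3686
Step 4: Evaluate f.
f(0.5994, -2.3686) = 37.4686


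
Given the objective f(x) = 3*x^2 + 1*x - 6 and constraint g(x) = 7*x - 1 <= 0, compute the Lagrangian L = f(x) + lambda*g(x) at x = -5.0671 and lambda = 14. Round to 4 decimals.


Step 1: Evaluate f(x).
f(-5.0671) = 3*(-5.0671)^2 + 1*(-5.0671) - 6 = 65.9594
Step 2: Evaluate g(x).
g(-5.0671) = 7*-5.0671 - 1 = -36.4697
Step 3: Compute Lagrangian.
L = 65.9594 + 14*-36.4697 = -444.6164


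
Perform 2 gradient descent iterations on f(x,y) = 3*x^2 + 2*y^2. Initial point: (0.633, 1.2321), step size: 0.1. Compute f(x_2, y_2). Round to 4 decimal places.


Gradient descent on f(x,y) = 3*x^2 + 2*y^2.
Starting point: (0.633, 1.2321), alpha = 0.1
Step 1: grad_x = 2*3*0.633 = 3.798, grad_y = 2*2*1.2321 = 4.9284
  x_1 = 0.633 - 0.1*3.798 = 0.2532
  y_1 = 1.2321 - 0.1*4.9284 = 0.7393
Step 2: grad_x = 2*3*0.2532 = 1.5192, grad_y = 2*2*0.7393 = 2.957
  x_2 = 0.2532 - 0.1*1.5192 = 0.1013
  y_2 = 0.7393 - 0.1*2.957 = 0.4436
f(0.1013, 0.4436) = 3*0.1013^2 + 2*0.4436^2 = 0.4243


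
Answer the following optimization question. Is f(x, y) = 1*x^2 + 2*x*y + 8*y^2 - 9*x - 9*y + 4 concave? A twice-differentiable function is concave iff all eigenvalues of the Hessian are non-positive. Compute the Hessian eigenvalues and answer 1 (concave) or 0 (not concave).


The Hessian of f(x,y) = 1*x^2 + 2*x*y + 8*y^2 - 9*x - 9*y + 4 is:
H = [[2, 2], [2, 16]]
Trace = 2 + 16 = 18
Determinant = 2*16 - (2)^2 = 28
Discriminant = (18)^2 - 4*28 = 212.0
Eigenvalues: lambda_1 = 1.7199, lambda_2 = 16.2801
The function is not concave.

0


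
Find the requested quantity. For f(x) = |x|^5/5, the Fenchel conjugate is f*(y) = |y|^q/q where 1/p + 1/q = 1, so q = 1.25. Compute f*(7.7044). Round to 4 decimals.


The conjugate exponent q satisfies 1/p + 1/q = 1.
p = 5, so q = 5/(5 - 1) = 1.25
|y|^q = 7.7044^1.25 = 12.8358
f*(7.7044) = 12.8358 / 1.25 = 10.2687


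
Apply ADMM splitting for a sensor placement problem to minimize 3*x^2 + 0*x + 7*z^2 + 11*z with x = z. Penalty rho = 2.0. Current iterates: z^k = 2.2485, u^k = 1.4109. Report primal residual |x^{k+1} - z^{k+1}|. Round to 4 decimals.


ADMM iteration with rho = 2.0, z^k = 2.2485, u^k = 1.4109
Step 1: x-update.
Minimize 3*x^2 + 0*x + (2.0/2)*(x - 2.2485 + 1.4109)^2
FOC: (2*3 + 2.0)*x = 0 + 2.0*(2.2485 - 1.4109)
x^{k+1} = 0.2094
Step 2: z-update.
Minimize 7*z^2 + 11*z + (2.0/2)*(0.2094 - z + 1.4109)^2
FOC: (2*7 + 2.0)*z = -11 + 2.0*(0.2094 + 1.4109)
z^{k+1} = -0.485
Step 3: u-update.
u^{k+1} = 1.4109 + 0.2094 + 0.485 = 2.1053
Step 4: Primal residual = |0.2094 + 0.485| = 0.6944


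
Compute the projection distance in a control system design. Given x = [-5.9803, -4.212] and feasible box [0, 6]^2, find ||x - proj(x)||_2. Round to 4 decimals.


Project each component onto [0, 6].
clip(-5.9803) = 0.0, clip(-4.212) = 0.0
Projection = [0.0, 0.0]
Squared diffs: [35.764, 17.7409]
Distance = sqrt(53.5049) = 7.3147


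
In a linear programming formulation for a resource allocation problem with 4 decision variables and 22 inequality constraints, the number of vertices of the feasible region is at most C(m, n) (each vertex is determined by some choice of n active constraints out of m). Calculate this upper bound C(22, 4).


Each vertex corresponds to some choice of n active constraints out of m, so the number of vertices is at most C(m, n) = m! / (n!(m-n)!).
m = 22, n = 4
Numerator: 22 * 21 * 20 * 19
Denominator: 4! = 24
C(22, 4) = 7315


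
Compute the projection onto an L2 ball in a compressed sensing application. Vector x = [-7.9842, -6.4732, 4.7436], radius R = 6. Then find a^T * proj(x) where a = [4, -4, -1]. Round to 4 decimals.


Step 1: Compute ||x|| (intermediates to 6 decimals).
||x|| = sqrt((-7.9842)^2 + (-6.4732)^2 + 4.7436^2) = 11.320402
Step 2: Project.
Since ||x|| > R, scale = R/||x|| = 6/11.320402 = 0.530017, proj(x) = scale * x
proj(x) = [-4.231762, -3.430906, 2.514189]
Step 3: Dot product.
a^T * proj(x) = 4*(-4.231762) - 4*(-3.430906) - 1*2.514189 = -5.7176


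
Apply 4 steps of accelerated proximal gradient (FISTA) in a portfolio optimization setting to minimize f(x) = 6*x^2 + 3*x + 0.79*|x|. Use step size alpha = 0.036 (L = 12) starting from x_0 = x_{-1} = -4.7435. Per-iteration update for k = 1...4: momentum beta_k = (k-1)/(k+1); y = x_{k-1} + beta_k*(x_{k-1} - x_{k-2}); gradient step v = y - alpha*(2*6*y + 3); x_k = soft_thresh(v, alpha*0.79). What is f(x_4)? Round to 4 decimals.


FISTA on f(x) = 6*x^2 + 3*x + 0.79*|x|
L = 12, alpha = 0.036
Iteration 1: beta = 0.0, y = -4.7435 + 0.0*(-4.7435 + 4.7435) = -4.7435
  grad(y) = -53.922, v = y - alpha*grad = -2.8023
  prox(v) = soft_thresh(-2.8023, 0.0284) = -2.7739
Iteration 2: beta = 0.3333, y = -2.7739 + 0.3333*(-2.7739 + 4.7435) = -2.1173
  grad(y) = -22.4079, v = y - alpha*grad = -1.3106
  prox(v) = soft_thresh(-1.3106, 0.0284) = -1.2822
Iteration 3: beta = 0.5, y = -1.2822 + 0.5*(-1.2822 + 2.7739) = -0.5364
  grad(y) = -3.4364, v = y - alpha*grad = -0.4127
  prox(v) = soft_thresh(-0.4127, 0.0284) = -0.3842
Iteration 4: beta = 0.6, y = -0.3842 + 0.6*(-0.3842 + 1.2822) = 0.1546
  grad(y) = 4.8549, v = y - alpha*grad = -0.0202
  prox(v) = soft_thresh(-0.0202, 0.0284) = 0.0
f(x_4) = 6*0.0^2 + 3*0.0 + 0.79*|0.0| = 0.0


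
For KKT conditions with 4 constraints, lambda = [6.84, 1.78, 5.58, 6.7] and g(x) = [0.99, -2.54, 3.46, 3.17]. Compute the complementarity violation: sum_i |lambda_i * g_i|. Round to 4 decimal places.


KKT complementary slackness check:
lambda_1 * g_1 = 6.84 * 0.99 = 6.7716
lambda_2 * g_2 = 1.78 * -2.54 = -4.5212
lambda_3 * g_3 = 5.58 * 3.46 = 19.3068
lambda_4 * g_4 = 6.7 * 3.17 = 21.239
Total violation = 6.7716 + 4.5212 + 19.3068 + 21.239 = 51.8386


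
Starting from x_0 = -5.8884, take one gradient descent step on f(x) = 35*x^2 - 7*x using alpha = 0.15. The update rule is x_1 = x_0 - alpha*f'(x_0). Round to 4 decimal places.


We compute the gradient at x_0 and apply the update.
f'(x) = 70*x - 7
f'(-5.8884) = 70*-5.8884 - 7 = -419.188
x_1 = -5.8884 - 0.15*-419.188 = 56.9898


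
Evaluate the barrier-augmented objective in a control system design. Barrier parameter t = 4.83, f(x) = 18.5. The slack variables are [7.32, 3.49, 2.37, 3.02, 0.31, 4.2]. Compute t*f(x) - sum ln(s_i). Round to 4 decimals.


Step 1: Compute log-barrier.
ln values: [1.9906, 1.2499, 0.8629, 1.1053, -1.1712, 1.4351]
phi = -(1.9906 + 1.2499 + 0.8629 + 1.1053 - 1.1712 + 1.4351) = -5.4726
Step 2: Compute augmented objective.
t*f(x) = 4.83*18.5 = 89.355
Total = 89.355 - 5.4726 = 83.8824


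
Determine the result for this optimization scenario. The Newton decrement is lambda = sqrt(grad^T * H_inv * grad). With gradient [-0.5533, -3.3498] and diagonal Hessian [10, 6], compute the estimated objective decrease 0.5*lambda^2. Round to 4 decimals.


Step 1: H is diagonal, so H^(-1) * g = [-0.0553, -0.5583].
Step 2: g^T H^(-1) g = sum_i g_i^2 / H_ii
  = (-0.5533)^2/10 + (-3.3498)^2/6
  = 0.0306 + 1.8702 = 1.9008
Step 3: Objective decrease = 0.5 * g^T H^(-1) g = 0.9504


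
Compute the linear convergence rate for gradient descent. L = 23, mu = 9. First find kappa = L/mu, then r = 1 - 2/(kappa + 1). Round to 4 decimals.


Step 1: Compute the condition number.
kappa = L/mu = 23/9 = 2.5556
Step 2: Compute the convergence rate.
r = 1 - 2/(kappa + 1) = 1 - 2*mu/(L + mu) = (L - mu)/(L + mu) = 14/32 = 0.4375


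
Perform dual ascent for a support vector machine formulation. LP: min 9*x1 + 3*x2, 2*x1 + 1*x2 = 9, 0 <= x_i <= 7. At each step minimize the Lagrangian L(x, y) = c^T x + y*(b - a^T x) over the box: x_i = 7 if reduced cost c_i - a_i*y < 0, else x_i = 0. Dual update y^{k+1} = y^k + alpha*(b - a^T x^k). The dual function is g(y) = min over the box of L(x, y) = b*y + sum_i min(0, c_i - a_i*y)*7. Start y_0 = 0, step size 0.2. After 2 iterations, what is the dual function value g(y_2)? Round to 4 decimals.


Dual ascent for LP: min 9*x1 + 3*x2, 2*x1 + 1*x2 = 9, 0 <= x_i <= 7
Step 1: y^k = 0.0, reduced costs: (9.0, 3.0)
  x^k = (0.0, 0.0), subgradient = b - a^T x = 9.0
  y^{k+1} = 0.0 + 0.2*9.0 = 1.8
Step 2: y^k = 1.8, reduced costs: (5.4, 1.2)
  x^k = (0.0, 0.0), subgradient = b - a^T x = 9.0
  y^{k+1} = 1.8 + 0.2*9.0 = 3.6
Dual objective at y_2 = 3.6: reduced costs (1.8, -0.6), box minimizer x = (0.0, 7.0)
g(y_2) = b*y + (c1 - a1*y)*x1 + (c2 - a2*y)*x2 = 9*3.6 + 1.8*0.0 + (-0.6)*7.0 = 32.4 + 0.0 - 4.2 = 28.2


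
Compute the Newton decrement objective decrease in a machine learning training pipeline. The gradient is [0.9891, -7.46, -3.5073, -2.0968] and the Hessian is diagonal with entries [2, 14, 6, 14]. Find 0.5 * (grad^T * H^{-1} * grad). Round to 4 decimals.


Step 1: H is diagonal, so H^(-1) * g = [0.4946, -0.5329, -0.5846, -0.1498].
Step 2: g^T H^(-1) g = sum_i g_i^2 / H_ii
  = (0.9891)^2/2 + (-7.46)^2/14 + (-3.5073)^2/6 + (-2.0968)^2/14
  = 0.4892 + 3.9751 + 2.0502 + 0.314 = 6.8285
Step 3: Objective decrease = 0.5 * g^T H^(-1) g = 3.4143


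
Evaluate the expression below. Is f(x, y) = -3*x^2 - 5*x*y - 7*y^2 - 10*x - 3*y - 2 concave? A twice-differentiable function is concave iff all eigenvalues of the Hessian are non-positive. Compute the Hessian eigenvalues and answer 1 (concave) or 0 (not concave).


The Hessian of f(x,y) = -3*x^2 - 5*x*y - 7*y^2 - 10*x - 3*y - 2 is:
H = [[-6, -5], [-5, -14]]
Trace = -6 - 14 = -20
Determinant = -6*-14 - (-5)^2 = 59
Discriminant = (-20)^2 - 4*59 = 164.0
Eigenvalues: lambda_1 = -16.4031, lambda_2 = -3.5969
The function is concave.

1


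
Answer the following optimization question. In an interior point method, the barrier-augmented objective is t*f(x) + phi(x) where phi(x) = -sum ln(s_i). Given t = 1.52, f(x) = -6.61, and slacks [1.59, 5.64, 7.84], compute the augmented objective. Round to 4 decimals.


Step 1: Compute log-barrier.
ln values: [0.4637, 1.7299, 2.0592]
phi = -(0.4637 + 1.7299 + 2.0592) = -4.2529
Step 2: Compute augmented objective.
t*f(x) = 1.52*-6.61 = -10.0472
Total = -10.0472 - 4.2529 = -14.3001
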